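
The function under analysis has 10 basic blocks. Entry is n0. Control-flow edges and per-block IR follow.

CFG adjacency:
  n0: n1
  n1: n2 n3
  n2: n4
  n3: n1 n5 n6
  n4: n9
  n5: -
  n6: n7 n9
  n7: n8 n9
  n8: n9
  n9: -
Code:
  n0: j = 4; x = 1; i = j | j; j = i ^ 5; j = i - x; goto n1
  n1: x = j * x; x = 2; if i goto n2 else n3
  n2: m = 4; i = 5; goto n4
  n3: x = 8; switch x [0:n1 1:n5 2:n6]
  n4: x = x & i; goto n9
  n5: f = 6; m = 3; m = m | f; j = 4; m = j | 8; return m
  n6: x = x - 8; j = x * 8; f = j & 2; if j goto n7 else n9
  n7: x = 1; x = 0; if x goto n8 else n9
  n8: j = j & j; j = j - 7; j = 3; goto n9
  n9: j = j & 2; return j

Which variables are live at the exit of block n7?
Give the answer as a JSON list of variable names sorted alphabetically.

Block summaries:
  n0: {i,j,x} / ∅
  n1: {x} / {i,j,x}
  n2: {i,m} / ∅
  n3: {x} / ∅
  n4: {x} / {i,x}
  n5: {f,j,m} / ∅
  n6: {f,j,x} / {x}
  n7: {x} / ∅
  n8: {j} / {j}
  n9: {j} / {j}

Backward fixpoint:
  n0: in=∅ out={i,j,x}
  n1: in={i,j,x} out={i,j,x}
  n2: in={j,x} out={i,j,x}
  n3: in={i,j} out={i,j,x}
  n4: in={i,j,x} out={j}
  n5: in=∅ out=∅
  n6: in={x} out={j}
  n7: in={j} out={j}
  n8: in={j} out={j}
  n9: in={j} out=∅

live-out(n7) = ["j"]

Answer: ["j"]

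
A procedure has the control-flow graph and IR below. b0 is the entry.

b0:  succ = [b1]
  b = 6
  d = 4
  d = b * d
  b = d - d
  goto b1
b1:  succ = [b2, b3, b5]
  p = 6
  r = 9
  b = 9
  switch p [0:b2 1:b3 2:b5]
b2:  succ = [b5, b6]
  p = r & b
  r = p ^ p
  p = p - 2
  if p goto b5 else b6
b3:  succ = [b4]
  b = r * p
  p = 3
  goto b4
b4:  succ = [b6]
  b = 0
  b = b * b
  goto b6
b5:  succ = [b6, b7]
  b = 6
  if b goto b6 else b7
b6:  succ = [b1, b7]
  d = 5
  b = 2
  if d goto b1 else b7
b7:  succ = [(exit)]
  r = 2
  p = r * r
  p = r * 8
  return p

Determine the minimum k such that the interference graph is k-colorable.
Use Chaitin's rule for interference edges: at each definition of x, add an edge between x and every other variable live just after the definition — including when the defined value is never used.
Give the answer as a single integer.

Answer: 3

Working:
Per-block:
  b0 def {b,d} use ∅
  b1 def {b,p,r} use ∅
  b2 def {p,r} use {b,r}
  b3 def {b,p} use {p,r}
  b4 def {b} use ∅
  b5 def {b} use ∅
  b6 def {b,d} use ∅
  b7 def {p,r} use ∅

Live sets:
  b0: in=∅ out=∅
  b1: in=∅ out={b,p,r}
  b2: in={b,r} out=∅
  b3: in={p,r} out=∅
  b4: in=∅ out=∅
  b5: in=∅ out=∅
  b6: in=∅ out=∅
  b7: in=∅ out=∅

Interfere edges:
  b: {d,p,r}
  d: {b}
  p: {b,r}
  r: {b,p}

Chromatic number:
  clique {b,p,r} ⇒ need ≥ 3
  assign b→c0 d→c1 p→c1 r→c2 — no edge inside a register ⇒ χ ≤ 3
  χ = 3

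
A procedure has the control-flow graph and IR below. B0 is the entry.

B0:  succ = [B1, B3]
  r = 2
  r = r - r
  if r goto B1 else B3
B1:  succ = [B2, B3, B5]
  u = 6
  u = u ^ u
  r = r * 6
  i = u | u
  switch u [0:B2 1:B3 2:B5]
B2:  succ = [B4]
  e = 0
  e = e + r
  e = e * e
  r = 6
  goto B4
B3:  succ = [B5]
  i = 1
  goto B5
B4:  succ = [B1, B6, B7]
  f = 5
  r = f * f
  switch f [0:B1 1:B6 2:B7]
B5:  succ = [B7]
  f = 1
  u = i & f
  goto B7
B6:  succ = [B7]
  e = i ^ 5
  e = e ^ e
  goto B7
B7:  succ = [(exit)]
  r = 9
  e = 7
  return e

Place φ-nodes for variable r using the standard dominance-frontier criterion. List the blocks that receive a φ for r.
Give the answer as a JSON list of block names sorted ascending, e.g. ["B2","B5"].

Answer: ["B1", "B3", "B5", "B7"]

Working:
idom tree: B1←B0 B2←B1 B3←B0 B4←B2 B5←B0 B6←B4 B7←B0
Dom at joins:
  B1: preds {B0,B4}: {B0} ∩ {B0,B1,B2,B4} = {B0}; idom=B0
  B3: preds {B0,B1}: {B0} ∩ {B0,B1} = {B0}; idom=B0
  B5: preds {B1,B3}: {B0,B1} ∩ {B0,B3} = {B0}; idom=B0
  B7: preds {B4,B5,B6}: {B0,B1,B2,B4} ∩ {B0,B5} ∩ {B0,B1,B2,B4,B6} = {B0}; idom=B0

Frontier:
  B1←B0: walk · to B0
  B1←B4: walk B4→B2→B1 to B0
  B3←B0: walk · to B0
  B3←B1: walk B1 to B0
  B5←B1: walk B1 to B0
  B5←B3: walk B3 to B0
  B7←B4: walk B4→B2→B1 to B0
  B7←B5: walk B5 to B0
  B7←B6: walk B6→B4→B2→B1 to B0
  B0: DF=∅
  B1: DF={B1,B3,B5,B7}
  B2: DF={B1,B7}
  B3: DF={B5}
  B4: DF={B1,B7}
  B5: DF={B7}
  B6: DF={B7}
  B7: DF=∅

φ for r: defs {B0,B1,B2,B4,B7}
  DF⁺ = {B1,B3,B5,B7}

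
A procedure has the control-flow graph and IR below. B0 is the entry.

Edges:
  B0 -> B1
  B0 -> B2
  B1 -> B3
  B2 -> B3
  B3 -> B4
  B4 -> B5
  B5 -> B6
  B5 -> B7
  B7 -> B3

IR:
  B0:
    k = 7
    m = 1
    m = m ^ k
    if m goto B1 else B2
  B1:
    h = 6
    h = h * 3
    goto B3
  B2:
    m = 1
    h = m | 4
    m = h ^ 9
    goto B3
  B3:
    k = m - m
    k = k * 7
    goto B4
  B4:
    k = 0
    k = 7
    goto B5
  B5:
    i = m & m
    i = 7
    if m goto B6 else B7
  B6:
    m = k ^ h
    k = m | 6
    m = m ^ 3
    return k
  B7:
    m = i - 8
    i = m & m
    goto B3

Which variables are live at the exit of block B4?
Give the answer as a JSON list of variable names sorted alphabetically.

Answer: ["h", "k", "m"]

Derivation:
def/use:
  B0: def={k,m} ue=∅
  B1: def={h} ue=∅
  B2: def={h,m} ue=∅
  B3: def={k} ue={m}
  B4: def={k} ue=∅
  B5: def={i} ue={m}
  B6: def={k,m} ue={h,k}
  B7: def={i,m} ue={i}

Liveness:
  B0 li=∅ lo={m}
  B1 li={m} lo={h,m}
  B2 li=∅ lo={h,m}
  B3 li={h,m} lo={h,m}
  B4 li={h,m} lo={h,k,m}
  B5 li={h,k,m} lo={h,i,k}
  B6 li={h,k} lo=∅
  B7 li={h,i} lo={h,m}

live-out(B4) = ["h", "k", "m"]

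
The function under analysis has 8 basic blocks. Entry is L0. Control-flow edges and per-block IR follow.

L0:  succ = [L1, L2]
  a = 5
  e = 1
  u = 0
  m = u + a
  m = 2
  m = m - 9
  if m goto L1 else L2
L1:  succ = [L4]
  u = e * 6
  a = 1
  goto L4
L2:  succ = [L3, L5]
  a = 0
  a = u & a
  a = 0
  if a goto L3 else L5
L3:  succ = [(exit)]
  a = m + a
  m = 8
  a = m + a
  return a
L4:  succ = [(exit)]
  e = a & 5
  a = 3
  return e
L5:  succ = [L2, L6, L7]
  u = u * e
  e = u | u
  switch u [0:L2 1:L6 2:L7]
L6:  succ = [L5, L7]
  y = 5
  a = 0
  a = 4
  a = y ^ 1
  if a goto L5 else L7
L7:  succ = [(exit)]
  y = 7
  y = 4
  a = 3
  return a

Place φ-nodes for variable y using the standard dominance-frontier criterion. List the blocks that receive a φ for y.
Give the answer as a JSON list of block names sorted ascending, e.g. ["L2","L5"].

Answer: ["L2", "L5", "L7"]

Working:
idom tree: L1←L0 L2←L0 L3←L2 L4←L1 L5←L2 L6←L5 L7←L5
Join-block Dom:
  L2: preds {L0,L5}: {L0} ∩ {L0,L2,L5} = {L0}; idom=L0
  L5: preds {L2,L6}: {L0,L2} ∩ {L0,L2,L5,L6} = {L0,L2}; idom=L2
  L7: preds {L5,L6}: {L0,L2,L5} ∩ {L0,L2,L5,L6} = {L0,L2,L5}; idom=L5

DF walk-up:
  join L2 pred L0: · stop@L0
  join L2 pred L5: L5→L2 stop@L0
  join L5 pred L2: · stop@L2
  join L5 pred L6: L6→L5 stop@L2
  join L7 pred L5: · stop@L5
  join L7 pred L6: L6 stop@L5
  L0 → ∅
  L1 → ∅
  L2 → {L2}
  L3 → ∅
  L4 → ∅
  L5 → {L2,L5}
  L6 → {L5,L7}
  L7 → ∅

φ for y: defs {L6,L7}
  DF⁺ = {L2,L5,L7}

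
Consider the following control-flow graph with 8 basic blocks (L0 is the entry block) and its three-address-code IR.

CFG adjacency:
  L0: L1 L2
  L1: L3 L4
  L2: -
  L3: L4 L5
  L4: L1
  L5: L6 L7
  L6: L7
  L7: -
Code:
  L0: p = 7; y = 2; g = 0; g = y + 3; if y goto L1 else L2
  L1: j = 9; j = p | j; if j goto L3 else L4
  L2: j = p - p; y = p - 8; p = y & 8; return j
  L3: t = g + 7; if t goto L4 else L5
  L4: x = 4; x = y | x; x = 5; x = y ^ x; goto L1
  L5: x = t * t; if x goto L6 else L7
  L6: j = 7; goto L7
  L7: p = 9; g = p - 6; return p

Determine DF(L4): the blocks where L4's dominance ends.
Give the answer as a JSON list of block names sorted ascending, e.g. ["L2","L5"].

idom tree: L1←L0 L2←L0 L3←L1 L4←L1 L5←L3 L6←L5 L7←L5
Join-block Dom:
  L1: preds {L0,L4}: {L0} ∩ {L0,L1,L4} = {L0}; idom=L0
  L4: preds {L1,L3}: {L0,L1} ∩ {L0,L1,L3} = {L0,L1}; idom=L1
  L7: preds {L5,L6}: {L0,L1,L3,L5} ∩ {L0,L1,L3,L5,L6} = {L0,L1,L3,L5}; idom=L5

Frontier:
  join L1 pred L0: · stop@L0
  join L1 pred L4: L4→L1 stop@L0
  join L4 pred L1: · stop@L1
  join L4 pred L3: L3 stop@L1
  join L7 pred L5: · stop@L5
  join L7 pred L6: L6 stop@L5
  L0: DF=∅
  L1: DF={L1}
  L2: DF=∅
  L3: DF={L4}
  L4: DF={L1}
  L5: DF=∅
  L6: DF={L7}
  L7: DF=∅

DF(L4) = ["L1"]

Answer: ["L1"]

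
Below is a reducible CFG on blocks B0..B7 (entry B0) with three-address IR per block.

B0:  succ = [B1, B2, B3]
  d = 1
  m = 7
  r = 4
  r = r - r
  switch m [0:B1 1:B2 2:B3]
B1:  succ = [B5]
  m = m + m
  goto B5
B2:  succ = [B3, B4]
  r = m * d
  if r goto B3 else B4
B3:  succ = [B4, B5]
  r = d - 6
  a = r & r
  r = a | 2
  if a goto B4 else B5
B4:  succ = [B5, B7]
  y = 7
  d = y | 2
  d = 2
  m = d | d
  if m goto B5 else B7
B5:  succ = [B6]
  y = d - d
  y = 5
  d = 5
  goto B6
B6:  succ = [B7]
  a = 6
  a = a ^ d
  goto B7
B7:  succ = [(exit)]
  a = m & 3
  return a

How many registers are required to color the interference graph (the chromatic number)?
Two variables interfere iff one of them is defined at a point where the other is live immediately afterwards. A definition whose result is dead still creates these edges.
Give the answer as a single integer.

Answer: 4

Derivation:
Block summaries:
  B0: def={d,m,r} ue=∅
  B1: def={m} ue={m}
  B2: def={r} ue={d,m}
  B3: def={a,r} ue={d}
  B4: def={d,m,y} ue=∅
  B5: def={d,y} ue={d}
  B6: def={a} ue={d}
  B7: def={a} ue={m}

Live sets:
  live B0: ∅→{d,m}
  live B1: {d,m}→{d,m}
  live B2: {d,m}→{d,m}
  live B3: {d,m}→{d,m}
  live B4: ∅→{d,m}
  live B5: {d,m}→{d,m}
  live B6: {d,m}→{m}
  live B7: {m}→∅

Interference:
  a: {d,m,r}
  d: {a,m,r}
  m: {a,d,r,y}
  r: {a,d,m}
  y: {m}

Registers:
  {a,d,m,r} pairwise interfere (4-clique) ⇒ χ ≥ 4
  assign a→c1 d→c2 m→c0 r→c3 y→c1 — no edge inside a register ⇒ χ ≤ 4
  χ = 4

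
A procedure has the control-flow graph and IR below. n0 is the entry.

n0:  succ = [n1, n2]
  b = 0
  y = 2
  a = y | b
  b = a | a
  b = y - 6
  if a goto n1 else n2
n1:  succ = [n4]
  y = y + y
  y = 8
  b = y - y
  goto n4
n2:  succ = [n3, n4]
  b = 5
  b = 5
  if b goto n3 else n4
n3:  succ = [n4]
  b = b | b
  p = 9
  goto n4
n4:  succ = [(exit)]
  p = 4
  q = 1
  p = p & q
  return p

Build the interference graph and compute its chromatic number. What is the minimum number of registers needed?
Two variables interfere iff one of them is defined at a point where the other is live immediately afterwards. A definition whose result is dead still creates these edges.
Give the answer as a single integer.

Answer: 3

Working:
Block summaries:
  n0: def={a,b,y} ue=∅
  n1: def={b,y} ue={y}
  n2: def={b} ue=∅
  n3: def={b,p} ue={b}
  n4: def={p,q} ue=∅

Liveness:
  n0: in=∅ out={y}
  n1: in={y} out=∅
  n2: in=∅ out={b}
  n3: in={b} out=∅
  n4: in=∅ out=∅

Conflict graph:
  a: {b,y}
  b: {a,y}
  p: {q}
  q: {p}
  y: {a,b}

Colouring:
  lower bound: {a,b,y} mutually conflict ⇒ χ ≥ 3
  3-colouring: r0={a,p}  r1={b,q}  r2={y}
  χ = 3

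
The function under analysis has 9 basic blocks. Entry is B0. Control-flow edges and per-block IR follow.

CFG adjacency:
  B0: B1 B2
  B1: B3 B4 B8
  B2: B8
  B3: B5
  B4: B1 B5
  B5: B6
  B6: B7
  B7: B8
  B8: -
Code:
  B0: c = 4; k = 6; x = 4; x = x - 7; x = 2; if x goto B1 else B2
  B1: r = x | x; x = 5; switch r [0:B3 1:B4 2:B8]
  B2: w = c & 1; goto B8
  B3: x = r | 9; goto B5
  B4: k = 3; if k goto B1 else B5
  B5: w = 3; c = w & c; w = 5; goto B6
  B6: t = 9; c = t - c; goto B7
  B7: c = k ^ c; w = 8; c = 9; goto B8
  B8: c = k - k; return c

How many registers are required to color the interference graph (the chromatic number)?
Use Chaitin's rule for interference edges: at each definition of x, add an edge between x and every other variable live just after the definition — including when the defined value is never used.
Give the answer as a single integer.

Answer: 4

Analysis:
Per-block:
  B0: {c,k,x} / ∅
  B1: {r,x} / {x}
  B2: {w} / {c}
  B3: {x} / {r}
  B4: {k} / ∅
  B5: {c,w} / {c}
  B6: {c,t} / {c}
  B7: {c,w} / {c,k}
  B8: {c} / {k}

Live sets:
  B0: in=∅ out={c,k,x}
  B1: in={c,k,x} out={c,k,r,x}
  B2: in={c,k} out={k}
  B3: in={c,k,r} out={c,k}
  B4: in={c,x} out={c,k,x}
  B5: in={c,k} out={c,k}
  B6: in={c,k} out={c,k}
  B7: in={c,k} out={k}
  B8: in={k} out=∅

Interfere edges:
  c↔{k,r,t,w,x}
  k↔{c,r,t,w,x}
  r↔{c,k,x}
  t↔{c,k}
  w↔{c,k}
  x↔{c,k,r}

Colouring:
  {c,k,r,x} pairwise interfere (4-clique) ⇒ χ ≥ 4
  4-colouring: R0={c}  R1={k}  R2={r,t,w}  R3={x}
  χ = 4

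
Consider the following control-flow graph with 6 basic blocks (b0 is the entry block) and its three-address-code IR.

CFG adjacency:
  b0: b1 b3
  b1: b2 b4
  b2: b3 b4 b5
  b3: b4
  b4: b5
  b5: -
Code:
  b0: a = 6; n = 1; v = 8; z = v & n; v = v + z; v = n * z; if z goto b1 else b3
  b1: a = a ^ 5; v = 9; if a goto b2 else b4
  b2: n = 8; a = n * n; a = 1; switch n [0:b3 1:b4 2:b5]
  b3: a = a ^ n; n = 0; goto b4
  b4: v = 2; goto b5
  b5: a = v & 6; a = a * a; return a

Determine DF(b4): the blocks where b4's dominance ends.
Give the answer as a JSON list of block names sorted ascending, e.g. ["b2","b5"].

idom tree: b1←b0 b2←b1 b3←b0 b4←b0 b5←b0
Dom at joins:
  b3: preds {b0,b2}: {b0} ∩ {b0,b1,b2} = {b0}; idom=b0
  b4: preds {b1,b2,b3}: {b0,b1} ∩ {b0,b1,b2} ∩ {b0,b3} = {b0}; idom=b0
  b5: preds {b2,b4}: {b0,b1,b2} ∩ {b0,b4} = {b0}; idom=b0

DF walk-up:
  join b3 pred b0: · stop@b0
  join b3 pred b2: b2→b1 stop@b0
  join b4 pred b1: b1 stop@b0
  join b4 pred b2: b2→b1 stop@b0
  join b4 pred b3: b3 stop@b0
  join b5 pred b2: b2→b1 stop@b0
  join b5 pred b4: b4 stop@b0
  b0 → ∅
  b1 → {b3,b4,b5}
  b2 → {b3,b4,b5}
  b3 → {b4}
  b4 → {b5}
  b5 → ∅

DF(b4) = ["b5"]

Answer: ["b5"]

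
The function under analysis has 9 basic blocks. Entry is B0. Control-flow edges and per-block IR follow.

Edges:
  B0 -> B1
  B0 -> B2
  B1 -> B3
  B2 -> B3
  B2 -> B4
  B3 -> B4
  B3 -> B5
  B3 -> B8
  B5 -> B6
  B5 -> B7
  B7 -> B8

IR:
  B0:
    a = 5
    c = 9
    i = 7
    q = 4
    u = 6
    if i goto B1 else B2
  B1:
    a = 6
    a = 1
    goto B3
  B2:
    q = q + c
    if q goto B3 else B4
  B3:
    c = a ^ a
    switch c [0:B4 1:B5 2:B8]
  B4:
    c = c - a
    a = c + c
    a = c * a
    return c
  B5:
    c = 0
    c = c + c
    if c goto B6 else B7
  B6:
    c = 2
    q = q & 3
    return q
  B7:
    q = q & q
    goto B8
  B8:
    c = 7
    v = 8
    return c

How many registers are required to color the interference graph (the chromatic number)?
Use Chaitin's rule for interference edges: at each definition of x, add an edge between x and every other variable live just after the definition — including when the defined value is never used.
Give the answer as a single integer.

def/use:
  B0: def={a,c,i,q,u} ue=∅
  B1: def={a} ue=∅
  B2: def={q} ue={c,q}
  B3: def={c} ue={a}
  B4: def={a,c} ue={a,c}
  B5: def={c} ue=∅
  B6: def={c,q} ue={q}
  B7: def={q} ue={q}
  B8: def={c,v} ue=∅

Live sets:
  B0 li=∅ lo={a,c,q}
  B1 li={q} lo={a,q}
  B2 li={a,c,q} lo={a,c,q}
  B3 li={a,q} lo={a,c,q}
  B4 li={a,c} lo=∅
  B5 li={q} lo={q}
  B6 li={q} lo=∅
  B7 li={q} lo=∅
  B8 li=∅ lo=∅

Conflict graph:
  a↔{c,i,q,u}
  c↔{a,i,q,u,v}
  i↔{a,c,q,u}
  q↔{a,c,i,u}
  u↔{a,c,i,q}
  v↔{c}

Chromatic number:
  lower bound: {a,c,i,q,u} mutually conflict ⇒ χ ≥ 5
  5-colouring: r0={c}  r1={a,v}  r2={i}  r3={q}  r4={u}
  χ = 5

Answer: 5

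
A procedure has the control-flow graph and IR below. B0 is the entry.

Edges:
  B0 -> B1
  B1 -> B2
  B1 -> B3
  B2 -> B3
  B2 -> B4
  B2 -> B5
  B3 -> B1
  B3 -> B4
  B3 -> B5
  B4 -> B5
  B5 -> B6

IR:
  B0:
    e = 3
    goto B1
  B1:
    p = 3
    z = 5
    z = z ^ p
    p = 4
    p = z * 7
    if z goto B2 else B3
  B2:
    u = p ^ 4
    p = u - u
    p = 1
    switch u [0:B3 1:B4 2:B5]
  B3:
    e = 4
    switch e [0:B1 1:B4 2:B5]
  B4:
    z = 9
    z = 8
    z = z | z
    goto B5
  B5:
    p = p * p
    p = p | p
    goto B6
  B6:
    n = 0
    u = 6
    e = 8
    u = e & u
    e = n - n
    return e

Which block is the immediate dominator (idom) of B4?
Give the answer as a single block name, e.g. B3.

idom tree: B1←B0 B2←B1 B3←B1 B4←B1 B5←B1 B6←B5
Dom at joins:
  B1: preds {B0,B3}: {B0} ∩ {B0,B1,B3} = {B0}; idom=B0
  B3: preds {B1,B2}: {B0,B1} ∩ {B0,B1,B2} = {B0,B1}; idom=B1
  B4: preds {B2,B3}: {B0,B1,B2} ∩ {B0,B1,B3} = {B0,B1}; idom=B1
  B5: preds {B2,B3,B4}: {B0,B1,B2} ∩ {B0,B1,B3} ∩ {B0,B1,B4} = {B0,B1}; idom=B1

idom(B4) = B1

Answer: B1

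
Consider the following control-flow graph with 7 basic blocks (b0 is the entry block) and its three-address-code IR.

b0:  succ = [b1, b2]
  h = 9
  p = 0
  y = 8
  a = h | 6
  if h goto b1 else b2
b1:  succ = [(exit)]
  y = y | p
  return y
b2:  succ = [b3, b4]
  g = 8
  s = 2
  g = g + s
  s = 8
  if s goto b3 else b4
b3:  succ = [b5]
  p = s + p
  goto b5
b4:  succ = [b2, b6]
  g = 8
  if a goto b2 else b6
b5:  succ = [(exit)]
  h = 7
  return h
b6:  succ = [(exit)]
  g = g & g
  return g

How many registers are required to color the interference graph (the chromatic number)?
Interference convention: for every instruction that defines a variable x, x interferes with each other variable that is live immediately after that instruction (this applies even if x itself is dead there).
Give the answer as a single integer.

Answer: 4

Derivation:
Block summaries:
  b0: def={a,h,p,y} ue=∅
  b1: def={y} ue={p,y}
  b2: def={g,s} ue=∅
  b3: def={p} ue={p,s}
  b4: def={g} ue={a}
  b5: def={h} ue=∅
  b6: def={g} ue={g}

Live sets:
  live b0: ∅→{a,p,y}
  live b1: {p,y}→∅
  live b2: {a,p}→{a,p,s}
  live b3: {p,s}→∅
  live b4: {a,p}→{a,g,p}
  live b5: ∅→∅
  live b6: {g}→∅

Conflict graph:
  a — {g,h,p,s,y}
  g — {a,p,s}
  h — {a,p,y}
  p — {a,g,h,s,y}
  s — {a,g,p}
  y — {a,h,p}

Chromatic number:
  clique {a,g,p,s} ⇒ need ≥ 4
  4-colouring: c0={a}  c1={p}  c2={g,h}  c3={s,y}
  χ = 4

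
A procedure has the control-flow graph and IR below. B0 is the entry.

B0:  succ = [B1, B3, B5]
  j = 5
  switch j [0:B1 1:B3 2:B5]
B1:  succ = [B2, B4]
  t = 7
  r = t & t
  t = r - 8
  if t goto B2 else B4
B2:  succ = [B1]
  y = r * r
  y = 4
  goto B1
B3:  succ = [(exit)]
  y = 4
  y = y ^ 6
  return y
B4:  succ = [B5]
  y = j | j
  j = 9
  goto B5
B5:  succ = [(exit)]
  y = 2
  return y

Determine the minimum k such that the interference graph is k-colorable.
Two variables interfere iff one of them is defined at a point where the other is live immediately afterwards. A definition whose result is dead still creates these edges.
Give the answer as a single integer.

Per-block:
  B0: def={j} ue=∅
  B1: def={r,t} ue=∅
  B2: def={y} ue={r}
  B3: def={y} ue=∅
  B4: def={j,y} ue={j}
  B5: def={y} ue=∅

Liveness:
  B0 li=∅ lo={j}
  B1 li={j} lo={j,r}
  B2 li={j,r} lo={j}
  B3 li=∅ lo=∅
  B4 li={j} lo=∅
  B5 li=∅ lo=∅

Interference:
  j — {r,t,y}
  r — {j,t}
  t — {j,r}
  y — {j}

Registers:
  {j,r,t} pairwise interfere (3-clique) ⇒ χ ≥ 3
  3-colouring: c0={j}  c1={r,y}  c2={t}
  χ = 3

Answer: 3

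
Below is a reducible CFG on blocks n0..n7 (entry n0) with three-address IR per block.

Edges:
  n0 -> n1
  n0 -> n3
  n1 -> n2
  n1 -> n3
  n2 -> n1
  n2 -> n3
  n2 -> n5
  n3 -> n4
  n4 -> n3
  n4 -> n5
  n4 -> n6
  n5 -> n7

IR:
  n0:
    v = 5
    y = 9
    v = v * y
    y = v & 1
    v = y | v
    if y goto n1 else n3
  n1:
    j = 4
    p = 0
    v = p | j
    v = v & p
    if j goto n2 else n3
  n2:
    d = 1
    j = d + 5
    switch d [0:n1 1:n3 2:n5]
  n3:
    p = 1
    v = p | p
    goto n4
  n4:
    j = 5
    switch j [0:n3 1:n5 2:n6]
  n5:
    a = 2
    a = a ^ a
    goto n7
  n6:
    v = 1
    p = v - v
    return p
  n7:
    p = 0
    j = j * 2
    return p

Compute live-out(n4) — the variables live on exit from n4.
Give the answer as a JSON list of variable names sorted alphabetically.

Answer: ["j"]

Derivation:
Per-block:
  n0: def={v,y} ue=∅
  n1: def={j,p,v} ue=∅
  n2: def={d,j} ue=∅
  n3: def={p,v} ue=∅
  n4: def={j} ue=∅
  n5: def={a} ue=∅
  n6: def={p,v} ue=∅
  n7: def={j,p} ue={j}

Liveness:
  n0: in=∅ out=∅
  n1: in=∅ out=∅
  n2: in=∅ out={j}
  n3: in=∅ out=∅
  n4: in=∅ out={j}
  n5: in={j} out={j}
  n6: in=∅ out=∅
  n7: in={j} out=∅

live-out(n4) = ["j"]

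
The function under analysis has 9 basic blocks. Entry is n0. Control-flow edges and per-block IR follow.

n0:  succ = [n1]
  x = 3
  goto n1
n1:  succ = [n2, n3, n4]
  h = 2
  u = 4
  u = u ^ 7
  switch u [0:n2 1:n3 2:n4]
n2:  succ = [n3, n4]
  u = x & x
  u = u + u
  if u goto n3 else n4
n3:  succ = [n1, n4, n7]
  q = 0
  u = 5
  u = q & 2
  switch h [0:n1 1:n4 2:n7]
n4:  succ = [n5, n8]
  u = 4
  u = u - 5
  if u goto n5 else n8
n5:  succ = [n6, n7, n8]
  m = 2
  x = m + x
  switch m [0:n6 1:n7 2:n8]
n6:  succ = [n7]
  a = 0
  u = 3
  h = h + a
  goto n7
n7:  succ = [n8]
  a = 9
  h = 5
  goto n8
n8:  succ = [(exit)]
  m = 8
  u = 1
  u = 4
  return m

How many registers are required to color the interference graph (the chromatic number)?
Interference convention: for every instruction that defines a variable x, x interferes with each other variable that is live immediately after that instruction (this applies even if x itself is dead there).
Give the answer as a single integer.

Per-block:
  n0 def {x} use ∅
  n1 def {h,u} use ∅
  n2 def {u} use {x}
  n3 def {q,u} use {h}
  n4 def {u} use ∅
  n5 def {m,x} use {x}
  n6 def {a,h,u} use {h}
  n7 def {a,h} use ∅
  n8 def {m,u} use ∅

Backward fixpoint:
  n0 li=∅ lo={x}
  n1 li={x} lo={h,x}
  n2 li={h,x} lo={h,x}
  n3 li={h,x} lo={h,x}
  n4 li={h,x} lo={h,x}
  n5 li={h,x} lo={h}
  n6 li={h} lo=∅
  n7 li=∅ lo=∅
  n8 li=∅ lo=∅

Interference:
  a↔{h,u}
  h↔{a,m,q,u,x}
  m↔{h,u,x}
  q↔{h,u,x}
  u↔{a,h,m,q,x}
  x↔{h,m,q,u}

Colouring:
  lower bound: {h,m,u,x} mutually conflict ⇒ χ ≥ 4
  assign a→R2 h→R0 m→R3 q→R3 u→R1 x→R2 — no edge inside a register ⇒ χ ≤ 4
  χ = 4

Answer: 4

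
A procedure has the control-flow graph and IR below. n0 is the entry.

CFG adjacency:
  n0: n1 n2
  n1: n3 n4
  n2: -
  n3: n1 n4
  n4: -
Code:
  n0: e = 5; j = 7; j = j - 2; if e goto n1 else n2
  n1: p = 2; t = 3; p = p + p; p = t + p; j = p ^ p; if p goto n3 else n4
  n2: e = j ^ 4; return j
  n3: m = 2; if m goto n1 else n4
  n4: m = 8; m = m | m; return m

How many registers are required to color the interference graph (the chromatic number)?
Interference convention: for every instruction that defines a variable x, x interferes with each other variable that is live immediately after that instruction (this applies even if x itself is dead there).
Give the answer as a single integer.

Per-block:
  n0 def {e,j} use ∅
  n1 def {j,p,t} use ∅
  n2 def {e} use {j}
  n3 def {m} use ∅
  n4 def {m} use ∅

Liveness:
  n0: in=∅ out={j}
  n1: in=∅ out=∅
  n2: in={j} out=∅
  n3: in=∅ out=∅
  n4: in=∅ out=∅

Conflict graph:
  e — {j}
  j — {e,p}
  m — ∅
  p — {j,t}
  t — {p}

Registers:
  lower bound: {e,j} mutually conflict ⇒ χ ≥ 2
  2-colouring: R0={j,m,t}  R1={e,p}
  χ = 2

Answer: 2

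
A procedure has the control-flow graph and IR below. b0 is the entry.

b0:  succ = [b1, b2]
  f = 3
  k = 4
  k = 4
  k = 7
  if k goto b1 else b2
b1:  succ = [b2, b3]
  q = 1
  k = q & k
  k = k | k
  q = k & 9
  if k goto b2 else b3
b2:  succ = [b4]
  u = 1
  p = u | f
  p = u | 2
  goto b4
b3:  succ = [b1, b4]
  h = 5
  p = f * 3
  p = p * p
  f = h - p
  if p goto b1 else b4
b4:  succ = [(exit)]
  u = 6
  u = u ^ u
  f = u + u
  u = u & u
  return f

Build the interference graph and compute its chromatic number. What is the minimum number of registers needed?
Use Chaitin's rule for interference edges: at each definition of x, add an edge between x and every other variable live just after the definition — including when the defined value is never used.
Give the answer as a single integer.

Answer: 4

Derivation:
Block summaries:
  b0: def={f,k} ue=∅
  b1: def={k,q} ue={k}
  b2: def={p,u} ue={f}
  b3: def={f,h,p} ue={f}
  b4: def={f,u} ue=∅

Liveness:
  b0: in=∅ out={f,k}
  b1: in={f,k} out={f,k}
  b2: in={f} out=∅
  b3: in={f,k} out={f,k}
  b4: in=∅ out=∅

Conflict graph:
  f: {h,k,p,q,u}
  h: {f,k,p}
  k: {f,h,p,q}
  p: {f,h,k,u}
  q: {f,k}
  u: {f,p}

Chromatic number:
  {f,h,k,p} pairwise interfere (4-clique) ⇒ χ ≥ 4
  assign f→c0 h→c3 k→c1 p→c2 q→c2 u→c1 — no edge inside a register ⇒ χ ≤ 4
  χ = 4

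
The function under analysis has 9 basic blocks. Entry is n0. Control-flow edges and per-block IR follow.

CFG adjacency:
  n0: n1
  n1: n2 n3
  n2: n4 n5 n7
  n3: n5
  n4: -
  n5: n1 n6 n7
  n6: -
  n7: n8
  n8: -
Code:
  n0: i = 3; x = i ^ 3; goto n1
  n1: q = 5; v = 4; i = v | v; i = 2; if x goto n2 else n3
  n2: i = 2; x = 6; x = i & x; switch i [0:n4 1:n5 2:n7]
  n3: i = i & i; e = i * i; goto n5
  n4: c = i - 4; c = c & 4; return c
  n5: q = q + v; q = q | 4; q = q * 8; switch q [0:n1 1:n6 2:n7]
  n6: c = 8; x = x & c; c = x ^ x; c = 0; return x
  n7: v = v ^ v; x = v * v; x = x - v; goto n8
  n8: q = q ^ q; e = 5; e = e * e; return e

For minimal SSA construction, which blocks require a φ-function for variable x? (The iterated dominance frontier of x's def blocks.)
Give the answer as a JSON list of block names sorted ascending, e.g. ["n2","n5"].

Answer: ["n1", "n5", "n7"]

Working:
idom tree: n1←n0 n2←n1 n3←n1 n4←n2 n5←n1 n6←n5 n7←n1 n8←n7
Join-block Dom:
  n1: preds {n0,n5}: {n0} ∩ {n0,n1,n5} = {n0}; idom=n0
  n5: preds {n2,n3}: {n0,n1,n2} ∩ {n0,n1,n3} = {n0,n1}; idom=n1
  n7: preds {n2,n5}: {n0,n1,n2} ∩ {n0,n1,n5} = {n0,n1}; idom=n1

DF walk-up:
  join n1 pred n0: · stop@n0
  join n1 pred n5: n5→n1 stop@n0
  join n5 pred n2: n2 stop@n1
  join n5 pred n3: n3 stop@n1
  join n7 pred n2: n2 stop@n1
  join n7 pred n5: n5 stop@n1
  DF(n0)=∅
  DF(n1)={n1}
  DF(n2)={n5,n7}
  DF(n3)={n5}
  DF(n4)=∅
  DF(n5)={n1,n7}
  DF(n6)=∅
  DF(n7)=∅
  DF(n8)=∅

φ for x: defs {n0,n2,n6,n7}
  DF⁺ = {n1,n5,n7}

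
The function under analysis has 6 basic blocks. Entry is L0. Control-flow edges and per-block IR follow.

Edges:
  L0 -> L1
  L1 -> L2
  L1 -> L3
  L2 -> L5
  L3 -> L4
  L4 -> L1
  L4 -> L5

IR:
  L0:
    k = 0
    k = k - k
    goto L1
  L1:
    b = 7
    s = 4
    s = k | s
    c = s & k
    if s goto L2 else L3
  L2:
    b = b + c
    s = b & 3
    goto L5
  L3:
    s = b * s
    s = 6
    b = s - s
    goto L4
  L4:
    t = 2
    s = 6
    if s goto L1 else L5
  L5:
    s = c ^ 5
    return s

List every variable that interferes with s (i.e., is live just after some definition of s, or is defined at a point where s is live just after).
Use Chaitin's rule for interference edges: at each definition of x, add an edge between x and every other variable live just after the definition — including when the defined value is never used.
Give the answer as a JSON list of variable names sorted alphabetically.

def/use:
  L0 def {k} use ∅
  L1 def {b,c,s} use {k}
  L2 def {b,s} use {b,c}
  L3 def {b,s} use {b,s}
  L4 def {s,t} use ∅
  L5 def {s} use {c}

Liveness:
  L0: in=∅ out={k}
  L1: in={k} out={b,c,k,s}
  L2: in={b,c} out={c}
  L3: in={b,c,k,s} out={c,k}
  L4: in={c,k} out={c,k}
  L5: in={c} out=∅

Interfere edges:
  b — {c,k,s}
  c — {b,k,s,t}
  k — {b,c,s,t}
  s — {b,c,k}
  t — {c,k}

N(s) = ["b", "c", "k"]

Answer: ["b", "c", "k"]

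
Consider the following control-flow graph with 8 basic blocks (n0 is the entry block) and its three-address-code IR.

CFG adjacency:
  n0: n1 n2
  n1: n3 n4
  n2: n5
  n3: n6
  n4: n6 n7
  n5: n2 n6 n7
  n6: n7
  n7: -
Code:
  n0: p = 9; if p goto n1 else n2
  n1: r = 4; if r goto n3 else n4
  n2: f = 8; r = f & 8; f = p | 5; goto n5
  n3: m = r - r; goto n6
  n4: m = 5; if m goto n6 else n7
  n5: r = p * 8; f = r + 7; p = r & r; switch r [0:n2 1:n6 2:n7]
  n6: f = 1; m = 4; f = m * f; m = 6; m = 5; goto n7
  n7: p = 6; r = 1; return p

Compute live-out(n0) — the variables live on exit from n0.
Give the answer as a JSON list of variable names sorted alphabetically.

Block summaries:
  n0 def {p} use ∅
  n1 def {r} use ∅
  n2 def {f,r} use {p}
  n3 def {m} use {r}
  n4 def {m} use ∅
  n5 def {f,p,r} use {p}
  n6 def {f,m} use ∅
  n7 def {p,r} use ∅

Live sets:
  n0: in=∅ out={p}
  n1: in=∅ out={r}
  n2: in={p} out={p}
  n3: in={r} out=∅
  n4: in=∅ out=∅
  n5: in={p} out={p}
  n6: in=∅ out=∅
  n7: in=∅ out=∅

live-out(n0) = ["p"]

Answer: ["p"]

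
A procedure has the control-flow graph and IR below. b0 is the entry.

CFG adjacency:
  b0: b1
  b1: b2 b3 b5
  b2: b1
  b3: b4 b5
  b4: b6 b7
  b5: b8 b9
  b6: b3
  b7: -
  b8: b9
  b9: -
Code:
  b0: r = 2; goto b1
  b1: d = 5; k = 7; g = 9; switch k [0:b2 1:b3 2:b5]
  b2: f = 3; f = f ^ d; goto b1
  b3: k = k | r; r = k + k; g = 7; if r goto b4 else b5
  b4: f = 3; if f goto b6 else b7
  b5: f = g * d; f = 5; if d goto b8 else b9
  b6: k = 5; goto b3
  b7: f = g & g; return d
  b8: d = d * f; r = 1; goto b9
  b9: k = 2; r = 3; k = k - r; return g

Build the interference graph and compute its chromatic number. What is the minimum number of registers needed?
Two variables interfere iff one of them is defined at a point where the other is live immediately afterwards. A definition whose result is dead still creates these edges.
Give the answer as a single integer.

Answer: 4

Derivation:
def/use:
  b0: def={r} ue=∅
  b1: def={d,g,k} ue=∅
  b2: def={f} ue={d}
  b3: def={g,k,r} ue={k,r}
  b4: def={f} ue=∅
  b5: def={f} ue={d,g}
  b6: def={k} ue=∅
  b7: def={f} ue={d,g}
  b8: def={d,r} ue={d,f}
  b9: def={k,r} ue={g}

Live sets:
  b0: in=∅ out={r}
  b1: in={r} out={d,g,k,r}
  b2: in={d,r} out={r}
  b3: in={d,k,r} out={d,g,r}
  b4: in={d,g,r} out={d,g,r}
  b5: in={d,g} out={d,f,g}
  b6: in={d,r} out={d,k,r}
  b7: in={d,g} out=∅
  b8: in={d,f,g} out={g}
  b9: in={g} out=∅

Conflict graph:
  d↔{f,g,k,r}
  f↔{d,g,r}
  g↔{d,f,k,r}
  k↔{d,g,r}
  r↔{d,f,g,k}

Colouring:
  clique {d,f,g,r} ⇒ need ≥ 4
  assign d→r0 f→r3 g→r1 k→r3 r→r2 — no edge inside a register ⇒ χ ≤ 4
  χ = 4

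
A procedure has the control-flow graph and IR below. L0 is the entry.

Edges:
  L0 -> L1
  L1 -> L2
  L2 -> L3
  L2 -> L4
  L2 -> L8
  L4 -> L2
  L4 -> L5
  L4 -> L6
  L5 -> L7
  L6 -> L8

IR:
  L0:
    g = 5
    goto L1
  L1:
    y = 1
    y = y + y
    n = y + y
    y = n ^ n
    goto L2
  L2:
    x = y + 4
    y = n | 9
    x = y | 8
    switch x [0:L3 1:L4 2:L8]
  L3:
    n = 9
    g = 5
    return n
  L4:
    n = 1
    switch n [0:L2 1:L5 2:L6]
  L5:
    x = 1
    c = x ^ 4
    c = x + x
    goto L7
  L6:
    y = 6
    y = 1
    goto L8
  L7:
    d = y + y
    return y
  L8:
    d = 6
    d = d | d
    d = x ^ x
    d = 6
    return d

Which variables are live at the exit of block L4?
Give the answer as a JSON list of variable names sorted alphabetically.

Answer: ["n", "x", "y"]

Analysis:
def/use:
  L0: def={g} ue=∅
  L1: def={n,y} ue=∅
  L2: def={x,y} ue={n,y}
  L3: def={g,n} ue=∅
  L4: def={n} ue=∅
  L5: def={c,x} ue=∅
  L6: def={y} ue=∅
  L7: def={d} ue={y}
  L8: def={d} ue={x}

Live sets:
  L0: in=∅ out=∅
  L1: in=∅ out={n,y}
  L2: in={n,y} out={x,y}
  L3: in=∅ out=∅
  L4: in={x,y} out={n,x,y}
  L5: in={y} out={y}
  L6: in={x} out={x}
  L7: in={y} out=∅
  L8: in={x} out=∅

live-out(L4) = ["n", "x", "y"]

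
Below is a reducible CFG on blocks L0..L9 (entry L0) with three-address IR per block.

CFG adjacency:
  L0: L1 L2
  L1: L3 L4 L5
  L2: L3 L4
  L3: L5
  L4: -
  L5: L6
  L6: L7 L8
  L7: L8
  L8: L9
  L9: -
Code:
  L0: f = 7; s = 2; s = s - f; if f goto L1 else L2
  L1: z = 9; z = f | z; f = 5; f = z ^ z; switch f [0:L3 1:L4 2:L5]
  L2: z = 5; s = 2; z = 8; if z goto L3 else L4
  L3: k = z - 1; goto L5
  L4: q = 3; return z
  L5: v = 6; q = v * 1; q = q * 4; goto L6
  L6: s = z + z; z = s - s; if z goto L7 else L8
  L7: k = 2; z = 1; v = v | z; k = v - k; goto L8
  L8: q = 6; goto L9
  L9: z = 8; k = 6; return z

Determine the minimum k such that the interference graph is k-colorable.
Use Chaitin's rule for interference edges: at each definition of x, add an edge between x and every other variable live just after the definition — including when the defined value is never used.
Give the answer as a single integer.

Block summaries:
  L0: def={f,s} ue=∅
  L1: def={f,z} ue={f}
  L2: def={s,z} ue=∅
  L3: def={k} ue={z}
  L4: def={q} ue={z}
  L5: def={q,v} ue=∅
  L6: def={s,z} ue={z}
  L7: def={k,v,z} ue={v}
  L8: def={q} ue=∅
  L9: def={k,z} ue=∅

Live sets:
  L0: in=∅ out={f}
  L1: in={f} out={z}
  L2: in=∅ out={z}
  L3: in={z} out={z}
  L4: in={z} out=∅
  L5: in={z} out={v,z}
  L6: in={v,z} out={v}
  L7: in={v} out=∅
  L8: in=∅ out=∅
  L9: in=∅ out=∅

Conflict graph:
  f — {s,z}
  k — {v,z}
  q — {v,z}
  s — {f,v}
  v — {k,q,s,z}
  z — {f,k,q,v}

Registers:
  clique {k,v,z} ⇒ need ≥ 3
  3-colouring: r0={f,v}  r1={s,z}  r2={k,q}
  χ = 3

Answer: 3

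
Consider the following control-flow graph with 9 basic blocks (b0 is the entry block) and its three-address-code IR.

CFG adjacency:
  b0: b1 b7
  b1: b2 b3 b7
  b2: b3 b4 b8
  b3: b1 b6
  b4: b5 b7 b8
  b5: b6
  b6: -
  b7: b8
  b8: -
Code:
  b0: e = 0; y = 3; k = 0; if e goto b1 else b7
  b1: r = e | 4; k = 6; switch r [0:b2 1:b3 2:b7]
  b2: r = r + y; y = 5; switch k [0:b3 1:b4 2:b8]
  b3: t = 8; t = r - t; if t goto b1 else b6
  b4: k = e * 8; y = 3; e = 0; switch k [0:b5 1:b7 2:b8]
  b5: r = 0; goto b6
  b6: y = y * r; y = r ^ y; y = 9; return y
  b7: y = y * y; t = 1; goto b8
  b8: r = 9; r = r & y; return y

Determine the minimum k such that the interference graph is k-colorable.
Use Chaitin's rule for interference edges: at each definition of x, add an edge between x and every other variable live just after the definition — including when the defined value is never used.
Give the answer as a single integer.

def/use:
  b0 def {e,k,y} use ∅
  b1 def {k,r} use {e}
  b2 def {r,y} use {k,r,y}
  b3 def {t} use {r}
  b4 def {e,k,y} use {e}
  b5 def {r} use ∅
  b6 def {y} use {r,y}
  b7 def {t,y} use {y}
  b8 def {r} use {y}

Liveness:
  b0 li=∅ lo={e,y}
  b1 li={e,y} lo={e,k,r,y}
  b2 li={e,k,r,y} lo={e,r,y}
  b3 li={e,r,y} lo={e,r,y}
  b4 li={e} lo={y}
  b5 li={y} lo={r,y}
  b6 li={r,y} lo=∅
  b7 li={y} lo={y}
  b8 li={y} lo=∅

Interference:
  e↔{k,r,t,y}
  k↔{e,r,y}
  r↔{e,k,t,y}
  t↔{e,r,y}
  y↔{e,k,r,t}

Colouring:
  lower bound: {e,k,r,y} mutually conflict ⇒ χ ≥ 4
  assign e→c0 k→c3 r→c1 t→c3 y→c2 — no edge inside a register ⇒ χ ≤ 4
  χ = 4

Answer: 4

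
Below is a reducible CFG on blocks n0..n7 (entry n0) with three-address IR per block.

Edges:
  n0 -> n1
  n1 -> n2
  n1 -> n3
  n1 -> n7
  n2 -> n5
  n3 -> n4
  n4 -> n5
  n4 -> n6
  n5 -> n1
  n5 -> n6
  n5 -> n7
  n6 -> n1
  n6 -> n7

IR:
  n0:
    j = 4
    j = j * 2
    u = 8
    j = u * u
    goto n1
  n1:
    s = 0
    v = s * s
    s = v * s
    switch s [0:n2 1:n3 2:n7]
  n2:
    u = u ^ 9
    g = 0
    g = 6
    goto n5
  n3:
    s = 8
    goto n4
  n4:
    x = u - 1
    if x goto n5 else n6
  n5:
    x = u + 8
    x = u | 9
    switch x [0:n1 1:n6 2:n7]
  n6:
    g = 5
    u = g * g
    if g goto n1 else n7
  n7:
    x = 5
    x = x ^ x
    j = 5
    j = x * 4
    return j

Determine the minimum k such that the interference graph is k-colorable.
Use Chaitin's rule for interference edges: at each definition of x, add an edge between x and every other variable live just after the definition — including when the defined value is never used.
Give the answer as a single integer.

Answer: 3

Derivation:
Per-block:
  n0: {j,u} / ∅
  n1: {s,v} / ∅
  n2: {g,u} / {u}
  n3: {s} / ∅
  n4: {x} / {u}
  n5: {x} / {u}
  n6: {g,u} / ∅
  n7: {j,x} / ∅

Live sets:
  n0: in=∅ out={u}
  n1: in={u} out={u}
  n2: in={u} out={u}
  n3: in={u} out={u}
  n4: in={u} out={u}
  n5: in={u} out={u}
  n6: in=∅ out={u}
  n7: in=∅ out=∅

Conflict graph:
  g: {u}
  j: {u,x}
  s: {u,v}
  u: {g,j,s,v,x}
  v: {s,u}
  x: {j,u}

Registers:
  lower bound: {j,u,x} mutually conflict ⇒ χ ≥ 3
  3-colouring: r0={u}  r1={g,j,s}  r2={v,x}
  χ = 3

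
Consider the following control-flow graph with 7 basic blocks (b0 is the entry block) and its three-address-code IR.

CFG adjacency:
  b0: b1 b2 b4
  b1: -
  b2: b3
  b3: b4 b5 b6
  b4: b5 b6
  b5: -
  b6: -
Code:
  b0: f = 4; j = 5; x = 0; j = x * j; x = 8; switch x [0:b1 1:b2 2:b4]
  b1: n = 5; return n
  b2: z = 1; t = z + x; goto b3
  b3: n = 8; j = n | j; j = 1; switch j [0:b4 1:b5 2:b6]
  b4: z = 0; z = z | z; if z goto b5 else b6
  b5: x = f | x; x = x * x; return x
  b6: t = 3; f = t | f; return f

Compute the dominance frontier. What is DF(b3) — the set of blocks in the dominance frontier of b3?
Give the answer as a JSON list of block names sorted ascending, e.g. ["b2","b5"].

idom tree: b1←b0 b2←b0 b3←b2 b4←b0 b5←b0 b6←b0
Join-block Dom:
  b4: preds {b0,b3}: {b0} ∩ {b0,b2,b3} = {b0}; idom=b0
  b5: preds {b3,b4}: {b0,b2,b3} ∩ {b0,b4} = {b0}; idom=b0
  b6: preds {b3,b4}: {b0,b2,b3} ∩ {b0,b4} = {b0}; idom=b0

Frontier:
  b4←b0: walk · to b0
  b4←b3: walk b3→b2 to b0
  b5←b3: walk b3→b2 to b0
  b5←b4: walk b4 to b0
  b6←b3: walk b3→b2 to b0
  b6←b4: walk b4 to b0
  b0: DF=∅
  b1: DF=∅
  b2: DF={b4,b5,b6}
  b3: DF={b4,b5,b6}
  b4: DF={b5,b6}
  b5: DF=∅
  b6: DF=∅

DF(b3) = ["b4", "b5", "b6"]

Answer: ["b4", "b5", "b6"]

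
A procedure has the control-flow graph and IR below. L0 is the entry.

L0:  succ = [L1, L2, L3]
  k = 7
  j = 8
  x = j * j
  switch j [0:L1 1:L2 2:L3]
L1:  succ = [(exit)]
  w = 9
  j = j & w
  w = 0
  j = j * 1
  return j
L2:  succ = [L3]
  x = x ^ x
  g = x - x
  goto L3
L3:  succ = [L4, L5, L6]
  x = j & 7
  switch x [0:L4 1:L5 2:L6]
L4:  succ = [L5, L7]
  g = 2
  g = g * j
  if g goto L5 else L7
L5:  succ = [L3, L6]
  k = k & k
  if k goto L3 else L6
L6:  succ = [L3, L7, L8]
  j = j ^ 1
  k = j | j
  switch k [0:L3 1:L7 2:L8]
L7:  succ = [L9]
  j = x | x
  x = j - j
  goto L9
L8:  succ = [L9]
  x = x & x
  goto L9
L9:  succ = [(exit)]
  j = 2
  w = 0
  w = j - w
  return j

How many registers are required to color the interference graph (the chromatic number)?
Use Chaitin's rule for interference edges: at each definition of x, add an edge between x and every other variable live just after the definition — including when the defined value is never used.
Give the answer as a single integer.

def/use:
  L0: {j,k,x} / ∅
  L1: {j,w} / {j}
  L2: {g,x} / {x}
  L3: {x} / {j}
  L4: {g} / {j}
  L5: {k} / {k}
  L6: {j,k} / {j}
  L7: {j,x} / {x}
  L8: {x} / {x}
  L9: {j,w} / ∅

Live sets:
  L0: in=∅ out={j,k,x}
  L1: in={j} out=∅
  L2: in={j,k,x} out={j,k}
  L3: in={j,k} out={j,k,x}
  L4: in={j,k,x} out={j,k,x}
  L5: in={j,k,x} out={j,k,x}
  L6: in={j,x} out={j,k,x}
  L7: in={x} out=∅
  L8: in={x} out=∅
  L9: in=∅ out=∅

Interference:
  g: {j,k,x}
  j: {g,k,w,x}
  k: {g,j,x}
  w: {j}
  x: {g,j,k}

Registers:
  lower bound: {g,j,k,x} mutually conflict ⇒ χ ≥ 4
  assign g→R1 j→R0 k→R2 w→R1 x→R3 — no edge inside a register ⇒ χ ≤ 4
  χ = 4

Answer: 4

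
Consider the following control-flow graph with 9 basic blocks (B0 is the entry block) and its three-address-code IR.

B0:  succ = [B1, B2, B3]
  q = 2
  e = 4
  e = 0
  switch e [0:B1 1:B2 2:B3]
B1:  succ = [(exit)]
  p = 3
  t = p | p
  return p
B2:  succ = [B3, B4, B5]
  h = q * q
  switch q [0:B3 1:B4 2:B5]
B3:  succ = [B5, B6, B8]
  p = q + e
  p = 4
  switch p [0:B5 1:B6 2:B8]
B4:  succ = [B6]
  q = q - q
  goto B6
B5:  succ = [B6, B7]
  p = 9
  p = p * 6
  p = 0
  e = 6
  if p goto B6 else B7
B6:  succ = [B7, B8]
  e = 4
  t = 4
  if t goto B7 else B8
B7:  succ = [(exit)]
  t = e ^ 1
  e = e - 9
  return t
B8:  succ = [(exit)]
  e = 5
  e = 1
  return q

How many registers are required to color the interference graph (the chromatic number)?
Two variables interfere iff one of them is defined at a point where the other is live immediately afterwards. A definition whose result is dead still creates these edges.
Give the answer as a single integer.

Per-block:
  B0 def {e,q} use ∅
  B1 def {p,t} use ∅
  B2 def {h} use {q}
  B3 def {p} use {e,q}
  B4 def {q} use {q}
  B5 def {e,p} use ∅
  B6 def {e,t} use ∅
  B7 def {e,t} use {e}
  B8 def {e} use {q}

Liveness:
  B0: in=∅ out={e,q}
  B1: in=∅ out=∅
  B2: in={e,q} out={e,q}
  B3: in={e,q} out={q}
  B4: in={q} out={q}
  B5: in={q} out={e,q}
  B6: in={q} out={e,q}
  B7: in={e} out=∅
  B8: in={q} out=∅

Interfere edges:
  e↔{h,p,q,t}
  h↔{e,q}
  p↔{e,q,t}
  q↔{e,h,p,t}
  t↔{e,p,q}

Registers:
  clique {e,p,q,t} ⇒ need ≥ 4
  assign e→R0 h→R2 p→R2 q→R1 t→R3 — no edge inside a register ⇒ χ ≤ 4
  χ = 4

Answer: 4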